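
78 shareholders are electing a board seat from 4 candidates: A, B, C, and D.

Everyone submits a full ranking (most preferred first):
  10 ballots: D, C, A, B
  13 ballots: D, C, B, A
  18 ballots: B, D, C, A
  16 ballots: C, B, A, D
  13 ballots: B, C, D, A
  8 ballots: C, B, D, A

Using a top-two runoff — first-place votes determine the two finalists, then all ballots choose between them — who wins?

C

Round 1 first-place votes: A 0, B 31, C 24, D 23. B and C advance.
Runoff: B is ranked above C on 31 ballots, C above B on 47.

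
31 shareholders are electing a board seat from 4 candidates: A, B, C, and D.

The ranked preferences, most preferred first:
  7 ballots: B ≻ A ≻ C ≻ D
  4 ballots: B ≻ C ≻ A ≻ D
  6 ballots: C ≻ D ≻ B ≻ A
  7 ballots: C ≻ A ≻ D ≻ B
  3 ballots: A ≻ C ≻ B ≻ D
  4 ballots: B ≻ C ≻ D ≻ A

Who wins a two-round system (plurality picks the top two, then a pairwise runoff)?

C

Round 1 first-place votes: A 3, B 15, C 13, D 0. B and C advance.
Runoff: B is ranked above C on 15 ballots, C above B on 16.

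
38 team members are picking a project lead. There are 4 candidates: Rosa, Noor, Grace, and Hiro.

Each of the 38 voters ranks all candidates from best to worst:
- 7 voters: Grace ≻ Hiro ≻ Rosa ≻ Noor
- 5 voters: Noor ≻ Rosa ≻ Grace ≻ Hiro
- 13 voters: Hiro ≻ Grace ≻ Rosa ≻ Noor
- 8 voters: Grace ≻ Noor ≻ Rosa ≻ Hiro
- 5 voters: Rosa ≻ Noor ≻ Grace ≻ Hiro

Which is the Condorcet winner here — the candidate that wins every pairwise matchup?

Grace vs Rosa: 28–10
Grace vs Noor: 28–10
Grace vs Hiro: 25–13
Grace beats every other candidate.

Grace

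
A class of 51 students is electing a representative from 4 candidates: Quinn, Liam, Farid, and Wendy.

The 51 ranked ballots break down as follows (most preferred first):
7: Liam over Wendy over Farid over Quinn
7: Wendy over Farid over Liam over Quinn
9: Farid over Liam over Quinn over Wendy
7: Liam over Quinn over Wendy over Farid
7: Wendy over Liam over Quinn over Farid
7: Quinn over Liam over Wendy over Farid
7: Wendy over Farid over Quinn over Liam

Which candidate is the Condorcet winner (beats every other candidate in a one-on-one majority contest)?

Liam

Liam vs Quinn: 37–14
Liam vs Farid: 28–23
Liam vs Wendy: 30–21
Liam beats every other candidate.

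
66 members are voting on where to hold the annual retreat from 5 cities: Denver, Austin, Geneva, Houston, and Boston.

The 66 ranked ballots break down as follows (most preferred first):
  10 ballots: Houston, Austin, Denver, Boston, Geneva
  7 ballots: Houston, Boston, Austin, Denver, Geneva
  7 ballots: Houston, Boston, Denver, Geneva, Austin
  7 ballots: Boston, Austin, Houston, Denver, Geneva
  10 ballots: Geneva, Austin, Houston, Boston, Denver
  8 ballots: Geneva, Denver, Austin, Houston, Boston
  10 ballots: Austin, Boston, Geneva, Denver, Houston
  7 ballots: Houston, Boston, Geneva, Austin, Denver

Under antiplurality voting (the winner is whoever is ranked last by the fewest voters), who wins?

Last-place votes: Denver 17, Austin 7, Geneva 24, Houston 10, Boston 8.

Austin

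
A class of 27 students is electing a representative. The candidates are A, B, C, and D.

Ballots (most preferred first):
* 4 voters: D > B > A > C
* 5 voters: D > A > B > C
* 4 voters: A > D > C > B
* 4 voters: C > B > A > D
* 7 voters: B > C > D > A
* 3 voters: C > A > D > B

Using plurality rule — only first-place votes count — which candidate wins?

D

First-place votes: A 4, B 7, C 7, D 9.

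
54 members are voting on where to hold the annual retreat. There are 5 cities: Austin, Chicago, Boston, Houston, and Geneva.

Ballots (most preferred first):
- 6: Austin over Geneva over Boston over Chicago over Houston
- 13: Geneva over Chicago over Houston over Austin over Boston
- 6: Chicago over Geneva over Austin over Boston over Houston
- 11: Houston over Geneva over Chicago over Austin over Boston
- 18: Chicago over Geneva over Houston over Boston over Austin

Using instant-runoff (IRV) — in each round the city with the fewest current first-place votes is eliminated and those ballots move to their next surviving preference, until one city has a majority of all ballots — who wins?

Geneva

Round 1: Austin 6, Chicago 24, Boston 0, Houston 11, Geneva 13. Boston eliminated.
Round 2: Austin 6, Chicago 24, Houston 11, Geneva 13. Austin eliminated.
Round 3: Chicago 24, Houston 11, Geneva 19. Houston eliminated.
Round 4: Chicago 24, Geneva 30. Geneva has a majority (≥28).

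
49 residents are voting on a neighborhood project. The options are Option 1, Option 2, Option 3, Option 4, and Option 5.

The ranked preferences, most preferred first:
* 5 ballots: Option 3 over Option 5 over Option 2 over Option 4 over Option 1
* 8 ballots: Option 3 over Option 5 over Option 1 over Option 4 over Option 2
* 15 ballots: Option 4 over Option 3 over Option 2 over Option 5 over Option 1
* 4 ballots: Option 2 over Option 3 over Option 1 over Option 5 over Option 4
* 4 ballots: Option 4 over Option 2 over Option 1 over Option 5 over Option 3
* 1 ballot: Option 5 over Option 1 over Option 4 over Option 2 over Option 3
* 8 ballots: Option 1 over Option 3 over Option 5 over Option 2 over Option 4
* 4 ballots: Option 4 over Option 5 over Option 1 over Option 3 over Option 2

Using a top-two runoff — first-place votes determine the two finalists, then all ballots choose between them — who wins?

Round 1 first-place votes: Option 1 8, Option 2 4, Option 3 13, Option 4 23, Option 5 1. Option 4 and Option 3 advance.
Runoff: Option 4 is ranked above Option 3 on 24 ballots, Option 3 above Option 4 on 25.

Option 3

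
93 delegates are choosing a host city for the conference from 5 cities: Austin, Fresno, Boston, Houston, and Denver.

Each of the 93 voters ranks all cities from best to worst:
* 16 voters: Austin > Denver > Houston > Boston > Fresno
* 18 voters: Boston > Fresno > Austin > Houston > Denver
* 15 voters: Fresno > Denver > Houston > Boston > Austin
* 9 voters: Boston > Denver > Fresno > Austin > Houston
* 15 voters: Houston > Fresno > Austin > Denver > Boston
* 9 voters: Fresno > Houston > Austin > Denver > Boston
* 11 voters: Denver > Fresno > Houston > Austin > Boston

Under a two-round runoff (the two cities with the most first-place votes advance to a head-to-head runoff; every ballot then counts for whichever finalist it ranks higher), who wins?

Fresno

Round 1 first-place votes: Austin 16, Fresno 24, Boston 27, Houston 15, Denver 11. Boston and Fresno advance.
Runoff: Boston is ranked above Fresno on 43 ballots, Fresno above Boston on 50.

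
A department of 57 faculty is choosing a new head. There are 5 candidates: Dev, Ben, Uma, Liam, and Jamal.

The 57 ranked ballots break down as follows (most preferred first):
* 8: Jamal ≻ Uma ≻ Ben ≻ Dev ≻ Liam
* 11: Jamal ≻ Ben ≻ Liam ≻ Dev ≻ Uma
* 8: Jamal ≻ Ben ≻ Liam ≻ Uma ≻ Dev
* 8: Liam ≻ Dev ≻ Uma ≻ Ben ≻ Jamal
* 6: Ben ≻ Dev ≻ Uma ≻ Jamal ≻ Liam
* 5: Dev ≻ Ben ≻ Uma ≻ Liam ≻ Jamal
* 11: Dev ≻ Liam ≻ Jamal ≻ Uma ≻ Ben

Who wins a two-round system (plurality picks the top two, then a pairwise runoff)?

Dev

Round 1 first-place votes: Dev 16, Ben 6, Uma 0, Liam 8, Jamal 27. Jamal and Dev advance.
Runoff: Jamal is ranked above Dev on 27 ballots, Dev above Jamal on 30.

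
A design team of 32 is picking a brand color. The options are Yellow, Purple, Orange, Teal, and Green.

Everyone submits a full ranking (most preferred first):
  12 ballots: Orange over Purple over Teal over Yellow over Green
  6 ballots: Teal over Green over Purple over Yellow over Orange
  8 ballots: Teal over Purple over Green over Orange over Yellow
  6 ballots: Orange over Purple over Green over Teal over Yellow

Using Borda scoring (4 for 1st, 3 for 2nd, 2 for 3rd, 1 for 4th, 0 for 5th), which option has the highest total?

Yellow: 12×1 + 6×1 + 8×0 + 6×0 = 18
Purple: 12×3 + 6×2 + 8×3 + 6×3 = 90
Orange: 12×4 + 6×0 + 8×1 + 6×4 = 80
Teal: 12×2 + 6×4 + 8×4 + 6×1 = 86
Green: 12×0 + 6×3 + 8×2 + 6×2 = 46

Purple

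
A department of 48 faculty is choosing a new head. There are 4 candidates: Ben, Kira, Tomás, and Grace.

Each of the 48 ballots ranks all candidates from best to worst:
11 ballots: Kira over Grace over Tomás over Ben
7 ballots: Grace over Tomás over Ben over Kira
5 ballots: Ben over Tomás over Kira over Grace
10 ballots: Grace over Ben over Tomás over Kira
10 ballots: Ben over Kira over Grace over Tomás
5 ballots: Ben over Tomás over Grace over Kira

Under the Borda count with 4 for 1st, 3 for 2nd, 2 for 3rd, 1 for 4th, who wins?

Ben: 11×1 + 7×2 + 5×4 + 10×3 + 10×4 + 5×4 = 135
Kira: 11×4 + 7×1 + 5×2 + 10×1 + 10×3 + 5×1 = 106
Tomás: 11×2 + 7×3 + 5×3 + 10×2 + 10×1 + 5×3 = 103
Grace: 11×3 + 7×4 + 5×1 + 10×4 + 10×2 + 5×2 = 136

Grace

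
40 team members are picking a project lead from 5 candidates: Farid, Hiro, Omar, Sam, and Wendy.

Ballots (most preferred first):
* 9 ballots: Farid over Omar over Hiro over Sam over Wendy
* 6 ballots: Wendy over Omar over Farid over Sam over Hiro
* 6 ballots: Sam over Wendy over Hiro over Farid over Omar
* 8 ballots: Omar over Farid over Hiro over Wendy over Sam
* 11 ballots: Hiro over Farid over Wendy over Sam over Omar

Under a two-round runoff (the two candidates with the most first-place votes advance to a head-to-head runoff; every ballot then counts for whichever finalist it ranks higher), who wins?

Round 1 first-place votes: Farid 9, Hiro 11, Omar 8, Sam 6, Wendy 6. Hiro and Farid advance.
Runoff: Hiro is ranked above Farid on 17 ballots, Farid above Hiro on 23.

Farid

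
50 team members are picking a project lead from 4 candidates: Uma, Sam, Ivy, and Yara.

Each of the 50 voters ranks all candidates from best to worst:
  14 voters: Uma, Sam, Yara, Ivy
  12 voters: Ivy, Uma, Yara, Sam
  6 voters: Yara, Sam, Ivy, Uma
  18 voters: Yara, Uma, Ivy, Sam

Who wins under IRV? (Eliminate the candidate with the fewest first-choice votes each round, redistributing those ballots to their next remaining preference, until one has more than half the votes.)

Uma

Round 1: Uma 14, Sam 0, Ivy 12, Yara 24. Sam eliminated.
Round 2: Uma 14, Ivy 12, Yara 24. Ivy eliminated.
Round 3: Uma 26, Yara 24. Uma has a majority (≥26).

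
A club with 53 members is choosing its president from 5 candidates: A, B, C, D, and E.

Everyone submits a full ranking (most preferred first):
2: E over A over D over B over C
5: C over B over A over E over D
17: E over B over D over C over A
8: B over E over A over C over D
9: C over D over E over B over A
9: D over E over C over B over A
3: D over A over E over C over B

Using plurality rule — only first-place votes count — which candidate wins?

E

First-place votes: A 0, B 8, C 14, D 12, E 19.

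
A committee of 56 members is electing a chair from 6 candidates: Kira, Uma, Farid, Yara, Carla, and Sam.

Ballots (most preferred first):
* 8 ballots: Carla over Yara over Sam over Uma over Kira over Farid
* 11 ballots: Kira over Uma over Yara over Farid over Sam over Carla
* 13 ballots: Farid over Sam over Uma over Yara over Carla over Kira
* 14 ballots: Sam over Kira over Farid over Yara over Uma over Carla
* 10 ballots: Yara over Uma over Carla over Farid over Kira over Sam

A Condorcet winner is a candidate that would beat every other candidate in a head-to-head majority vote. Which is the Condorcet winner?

Yara vs Kira: 31–25
Yara vs Uma: 32–24
Yara vs Farid: 29–27
Yara vs Carla: 48–8
Yara vs Sam: 29–27
Yara beats every other candidate.

Yara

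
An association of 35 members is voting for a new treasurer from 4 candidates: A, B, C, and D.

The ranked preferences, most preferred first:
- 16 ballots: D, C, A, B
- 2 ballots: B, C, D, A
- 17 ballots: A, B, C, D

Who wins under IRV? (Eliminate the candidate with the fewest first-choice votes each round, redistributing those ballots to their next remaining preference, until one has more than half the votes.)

Round 1: A 17, B 2, C 0, D 16. C eliminated.
Round 2: A 17, B 2, D 16. B eliminated.
Round 3: A 17, D 18. D has a majority (≥18).

D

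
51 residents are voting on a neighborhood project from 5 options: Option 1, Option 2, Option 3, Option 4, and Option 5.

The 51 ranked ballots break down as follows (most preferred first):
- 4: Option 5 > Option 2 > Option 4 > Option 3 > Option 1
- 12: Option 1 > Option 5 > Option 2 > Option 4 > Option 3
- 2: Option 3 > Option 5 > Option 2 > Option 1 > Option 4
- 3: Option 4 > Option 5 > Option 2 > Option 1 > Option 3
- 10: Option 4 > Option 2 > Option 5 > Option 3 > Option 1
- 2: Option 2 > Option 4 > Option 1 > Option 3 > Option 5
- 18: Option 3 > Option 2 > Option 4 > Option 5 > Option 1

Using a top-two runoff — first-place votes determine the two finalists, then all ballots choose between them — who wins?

Round 1 first-place votes: Option 1 12, Option 2 2, Option 3 20, Option 4 13, Option 5 4. Option 3 and Option 4 advance.
Runoff: Option 3 is ranked above Option 4 on 20 ballots, Option 4 above Option 3 on 31.

Option 4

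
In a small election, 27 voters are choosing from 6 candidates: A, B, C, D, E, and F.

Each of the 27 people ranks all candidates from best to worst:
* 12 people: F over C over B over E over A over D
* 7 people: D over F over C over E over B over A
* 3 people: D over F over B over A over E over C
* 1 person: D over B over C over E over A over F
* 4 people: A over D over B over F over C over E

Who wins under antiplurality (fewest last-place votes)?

B

Last-place votes: A 7, B 0, C 3, D 12, E 4, F 1.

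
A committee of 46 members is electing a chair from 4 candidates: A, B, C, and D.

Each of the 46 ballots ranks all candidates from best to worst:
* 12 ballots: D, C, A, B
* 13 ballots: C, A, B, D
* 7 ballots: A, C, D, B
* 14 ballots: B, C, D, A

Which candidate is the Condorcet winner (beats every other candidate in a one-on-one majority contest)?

C

C vs A: 39–7
C vs B: 32–14
C vs D: 34–12
C beats every other candidate.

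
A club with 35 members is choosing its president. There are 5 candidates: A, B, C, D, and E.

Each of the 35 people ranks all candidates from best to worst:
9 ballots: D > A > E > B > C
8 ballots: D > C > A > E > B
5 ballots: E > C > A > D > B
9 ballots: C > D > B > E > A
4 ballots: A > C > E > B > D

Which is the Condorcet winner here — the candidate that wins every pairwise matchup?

C vs A: 22–13
C vs B: 26–9
C vs D: 18–17
C vs E: 21–14
C beats every other candidate.

C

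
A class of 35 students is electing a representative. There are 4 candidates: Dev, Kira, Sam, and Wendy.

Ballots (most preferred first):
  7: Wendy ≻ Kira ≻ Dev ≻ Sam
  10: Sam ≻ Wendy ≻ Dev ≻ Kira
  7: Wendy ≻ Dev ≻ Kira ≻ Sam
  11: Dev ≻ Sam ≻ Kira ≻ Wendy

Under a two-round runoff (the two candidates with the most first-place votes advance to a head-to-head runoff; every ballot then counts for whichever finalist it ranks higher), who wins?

Wendy

Round 1 first-place votes: Dev 11, Kira 0, Sam 10, Wendy 14. Wendy and Dev advance.
Runoff: Wendy is ranked above Dev on 24 ballots, Dev above Wendy on 11.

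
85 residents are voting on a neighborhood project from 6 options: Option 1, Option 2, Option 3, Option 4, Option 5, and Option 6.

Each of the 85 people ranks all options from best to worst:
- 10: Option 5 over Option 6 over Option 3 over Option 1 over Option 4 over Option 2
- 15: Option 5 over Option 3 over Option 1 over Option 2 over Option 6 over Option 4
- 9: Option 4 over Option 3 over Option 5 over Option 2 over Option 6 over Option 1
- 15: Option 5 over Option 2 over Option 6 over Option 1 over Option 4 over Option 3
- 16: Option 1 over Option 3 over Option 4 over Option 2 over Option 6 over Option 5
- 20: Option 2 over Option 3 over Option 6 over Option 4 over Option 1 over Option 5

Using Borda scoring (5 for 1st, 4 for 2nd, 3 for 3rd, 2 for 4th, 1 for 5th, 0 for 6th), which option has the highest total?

Option 1: 10×2 + 15×3 + 9×0 + 15×2 + 16×5 + 20×1 = 195
Option 2: 10×0 + 15×2 + 9×2 + 15×4 + 16×2 + 20×5 = 240
Option 3: 10×3 + 15×4 + 9×4 + 15×0 + 16×4 + 20×4 = 270
Option 4: 10×1 + 15×0 + 9×5 + 15×1 + 16×3 + 20×2 = 158
Option 5: 10×5 + 15×5 + 9×3 + 15×5 + 16×0 + 20×0 = 227
Option 6: 10×4 + 15×1 + 9×1 + 15×3 + 16×1 + 20×3 = 185

Option 3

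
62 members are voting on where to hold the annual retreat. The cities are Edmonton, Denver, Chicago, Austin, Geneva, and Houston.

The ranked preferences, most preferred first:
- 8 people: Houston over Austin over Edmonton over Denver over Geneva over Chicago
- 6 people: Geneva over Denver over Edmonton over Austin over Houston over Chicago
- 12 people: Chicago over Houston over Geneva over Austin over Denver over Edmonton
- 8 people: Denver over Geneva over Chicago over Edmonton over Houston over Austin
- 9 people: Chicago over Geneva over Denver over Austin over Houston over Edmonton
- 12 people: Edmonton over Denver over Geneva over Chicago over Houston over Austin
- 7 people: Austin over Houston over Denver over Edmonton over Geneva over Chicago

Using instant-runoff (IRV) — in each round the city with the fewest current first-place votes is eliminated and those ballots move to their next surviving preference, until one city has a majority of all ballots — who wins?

Denver

Round 1: Edmonton 12, Denver 8, Chicago 21, Austin 7, Geneva 6, Houston 8. Geneva eliminated.
Round 2: Edmonton 12, Denver 14, Chicago 21, Austin 7, Houston 8. Austin eliminated.
Round 3: Edmonton 12, Denver 14, Chicago 21, Houston 15. Edmonton eliminated.
Round 4: Denver 26, Chicago 21, Houston 15. Houston eliminated.
Round 5: Denver 41, Chicago 21. Denver has a majority (≥32).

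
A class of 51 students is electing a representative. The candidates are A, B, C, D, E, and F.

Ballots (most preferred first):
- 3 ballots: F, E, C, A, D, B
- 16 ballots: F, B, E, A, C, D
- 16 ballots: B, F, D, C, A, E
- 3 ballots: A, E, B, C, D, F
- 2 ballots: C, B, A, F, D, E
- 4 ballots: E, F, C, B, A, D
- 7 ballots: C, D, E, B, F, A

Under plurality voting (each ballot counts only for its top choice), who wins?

First-place votes: A 3, B 16, C 9, D 0, E 4, F 19.

F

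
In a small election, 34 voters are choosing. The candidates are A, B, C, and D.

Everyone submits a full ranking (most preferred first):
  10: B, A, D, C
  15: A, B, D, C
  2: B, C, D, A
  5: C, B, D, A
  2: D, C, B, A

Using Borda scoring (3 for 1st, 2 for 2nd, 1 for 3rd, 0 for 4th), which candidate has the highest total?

B

A: 10×2 + 15×3 + 2×0 + 5×0 + 2×0 = 65
B: 10×3 + 15×2 + 2×3 + 5×2 + 2×1 = 78
C: 10×0 + 15×0 + 2×2 + 5×3 + 2×2 = 23
D: 10×1 + 15×1 + 2×1 + 5×1 + 2×3 = 38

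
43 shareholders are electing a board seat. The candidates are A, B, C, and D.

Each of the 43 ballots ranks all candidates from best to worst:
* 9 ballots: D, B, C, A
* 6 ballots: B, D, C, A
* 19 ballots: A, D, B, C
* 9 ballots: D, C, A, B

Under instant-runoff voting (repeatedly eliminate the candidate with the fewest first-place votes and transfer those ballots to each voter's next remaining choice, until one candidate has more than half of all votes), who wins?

Round 1: A 19, B 6, C 0, D 18. C eliminated.
Round 2: A 19, B 6, D 18. B eliminated.
Round 3: A 19, D 24. D has a majority (≥22).

D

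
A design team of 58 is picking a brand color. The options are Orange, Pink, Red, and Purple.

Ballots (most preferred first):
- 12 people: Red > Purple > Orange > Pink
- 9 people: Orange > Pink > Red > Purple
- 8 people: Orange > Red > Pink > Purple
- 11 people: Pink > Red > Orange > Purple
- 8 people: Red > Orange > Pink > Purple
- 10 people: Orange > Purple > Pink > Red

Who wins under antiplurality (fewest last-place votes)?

Last-place votes: Orange 0, Pink 12, Red 10, Purple 36.

Orange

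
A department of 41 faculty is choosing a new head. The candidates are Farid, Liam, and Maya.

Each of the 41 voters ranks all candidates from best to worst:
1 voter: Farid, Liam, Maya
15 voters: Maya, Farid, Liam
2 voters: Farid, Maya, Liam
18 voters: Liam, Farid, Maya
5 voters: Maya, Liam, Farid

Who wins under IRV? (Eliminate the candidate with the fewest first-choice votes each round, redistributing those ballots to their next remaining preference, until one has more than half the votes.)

Round 1: Farid 3, Liam 18, Maya 20. Farid eliminated.
Round 2: Liam 19, Maya 22. Maya has a majority (≥21).

Maya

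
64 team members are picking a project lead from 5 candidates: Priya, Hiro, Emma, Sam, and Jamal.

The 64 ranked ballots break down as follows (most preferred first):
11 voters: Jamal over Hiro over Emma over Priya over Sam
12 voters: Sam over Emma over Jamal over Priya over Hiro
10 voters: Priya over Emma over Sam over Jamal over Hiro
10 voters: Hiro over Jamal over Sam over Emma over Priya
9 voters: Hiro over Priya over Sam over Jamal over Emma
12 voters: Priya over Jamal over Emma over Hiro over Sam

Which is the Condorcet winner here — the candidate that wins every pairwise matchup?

Jamal vs Priya: 33–31
Jamal vs Hiro: 45–19
Jamal vs Emma: 42–22
Jamal vs Sam: 33–31
Jamal beats every other candidate.

Jamal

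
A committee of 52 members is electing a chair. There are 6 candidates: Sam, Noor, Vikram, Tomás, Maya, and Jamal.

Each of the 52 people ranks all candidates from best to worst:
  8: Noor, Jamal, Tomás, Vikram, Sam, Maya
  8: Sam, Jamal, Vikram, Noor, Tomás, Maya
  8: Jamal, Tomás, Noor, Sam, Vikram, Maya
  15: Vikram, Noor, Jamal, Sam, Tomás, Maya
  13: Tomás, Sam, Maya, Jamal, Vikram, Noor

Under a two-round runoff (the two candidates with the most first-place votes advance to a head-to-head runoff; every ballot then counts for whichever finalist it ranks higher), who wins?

Round 1 first-place votes: Sam 8, Noor 8, Vikram 15, Tomás 13, Maya 0, Jamal 8. Vikram and Tomás advance.
Runoff: Vikram is ranked above Tomás on 23 ballots, Tomás above Vikram on 29.

Tomás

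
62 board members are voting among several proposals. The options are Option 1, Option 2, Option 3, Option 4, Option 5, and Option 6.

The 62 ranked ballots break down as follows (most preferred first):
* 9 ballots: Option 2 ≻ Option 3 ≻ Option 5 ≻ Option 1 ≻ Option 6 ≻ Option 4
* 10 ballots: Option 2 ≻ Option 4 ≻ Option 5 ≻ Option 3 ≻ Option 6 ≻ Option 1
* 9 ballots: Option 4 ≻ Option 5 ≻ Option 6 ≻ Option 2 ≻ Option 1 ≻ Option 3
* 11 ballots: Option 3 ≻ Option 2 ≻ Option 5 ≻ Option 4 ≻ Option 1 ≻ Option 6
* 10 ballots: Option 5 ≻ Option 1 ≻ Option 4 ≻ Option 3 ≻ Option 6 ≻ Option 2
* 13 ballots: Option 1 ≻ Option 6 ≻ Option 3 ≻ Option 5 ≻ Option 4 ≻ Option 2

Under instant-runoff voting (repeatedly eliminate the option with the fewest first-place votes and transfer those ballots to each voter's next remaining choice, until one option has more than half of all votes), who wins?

Option 5

Round 1: Option 1 13, Option 2 19, Option 3 11, Option 4 9, Option 5 10, Option 6 0. Option 6 eliminated.
Round 2: Option 1 13, Option 2 19, Option 3 11, Option 4 9, Option 5 10. Option 4 eliminated.
Round 3: Option 1 13, Option 2 19, Option 3 11, Option 5 19. Option 3 eliminated.
Round 4: Option 1 13, Option 2 30, Option 5 19. Option 1 eliminated.
Round 5: Option 2 30, Option 5 32. Option 5 has a majority (≥32).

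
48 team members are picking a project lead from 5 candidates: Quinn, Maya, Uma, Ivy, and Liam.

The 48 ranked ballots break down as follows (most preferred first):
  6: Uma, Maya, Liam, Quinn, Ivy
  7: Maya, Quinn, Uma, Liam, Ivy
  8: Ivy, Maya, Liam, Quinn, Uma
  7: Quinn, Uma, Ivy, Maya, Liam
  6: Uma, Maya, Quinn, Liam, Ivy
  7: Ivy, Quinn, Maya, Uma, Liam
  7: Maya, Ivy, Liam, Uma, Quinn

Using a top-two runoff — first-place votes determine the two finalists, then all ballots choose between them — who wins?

Round 1 first-place votes: Quinn 7, Maya 14, Uma 12, Ivy 15, Liam 0. Ivy and Maya advance.
Runoff: Ivy is ranked above Maya on 22 ballots, Maya above Ivy on 26.

Maya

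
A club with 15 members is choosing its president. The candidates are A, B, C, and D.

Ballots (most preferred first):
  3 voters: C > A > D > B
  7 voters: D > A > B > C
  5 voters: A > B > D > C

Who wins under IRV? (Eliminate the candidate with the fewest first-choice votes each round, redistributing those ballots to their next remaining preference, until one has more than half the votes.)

Round 1: A 5, B 0, C 3, D 7. B eliminated.
Round 2: A 5, C 3, D 7. C eliminated.
Round 3: A 8, D 7. A has a majority (≥8).

A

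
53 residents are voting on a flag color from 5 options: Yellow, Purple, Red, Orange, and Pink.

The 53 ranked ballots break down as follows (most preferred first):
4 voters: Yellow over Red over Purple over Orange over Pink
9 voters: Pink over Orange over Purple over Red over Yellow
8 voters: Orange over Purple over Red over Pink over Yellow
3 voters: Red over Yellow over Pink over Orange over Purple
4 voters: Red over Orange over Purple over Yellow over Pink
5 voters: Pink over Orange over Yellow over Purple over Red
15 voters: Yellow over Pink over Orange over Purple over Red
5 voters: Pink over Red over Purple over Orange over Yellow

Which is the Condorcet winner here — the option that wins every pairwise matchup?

Pink

Pink vs Yellow: 27–26
Pink vs Purple: 37–16
Pink vs Red: 34–19
Pink vs Orange: 37–16
Pink beats every other option.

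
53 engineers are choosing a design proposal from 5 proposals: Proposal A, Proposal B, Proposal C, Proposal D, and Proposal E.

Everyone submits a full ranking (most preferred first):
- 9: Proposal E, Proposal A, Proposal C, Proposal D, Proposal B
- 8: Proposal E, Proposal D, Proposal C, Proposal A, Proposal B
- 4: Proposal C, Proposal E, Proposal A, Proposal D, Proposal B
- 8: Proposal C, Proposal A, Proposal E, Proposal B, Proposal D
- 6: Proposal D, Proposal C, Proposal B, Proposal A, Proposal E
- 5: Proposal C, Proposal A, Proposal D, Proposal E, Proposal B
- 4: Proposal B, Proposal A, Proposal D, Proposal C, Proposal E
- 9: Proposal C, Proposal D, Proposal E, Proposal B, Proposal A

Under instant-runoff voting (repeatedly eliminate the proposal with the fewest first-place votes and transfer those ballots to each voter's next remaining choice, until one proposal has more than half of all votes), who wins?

Proposal C

Round 1: Proposal A 0, Proposal B 4, Proposal C 26, Proposal D 6, Proposal E 17. Proposal A eliminated.
Round 2: Proposal B 4, Proposal C 26, Proposal D 6, Proposal E 17. Proposal B eliminated.
Round 3: Proposal C 26, Proposal D 10, Proposal E 17. Proposal D eliminated.
Round 4: Proposal C 36, Proposal E 17. Proposal C has a majority (≥27).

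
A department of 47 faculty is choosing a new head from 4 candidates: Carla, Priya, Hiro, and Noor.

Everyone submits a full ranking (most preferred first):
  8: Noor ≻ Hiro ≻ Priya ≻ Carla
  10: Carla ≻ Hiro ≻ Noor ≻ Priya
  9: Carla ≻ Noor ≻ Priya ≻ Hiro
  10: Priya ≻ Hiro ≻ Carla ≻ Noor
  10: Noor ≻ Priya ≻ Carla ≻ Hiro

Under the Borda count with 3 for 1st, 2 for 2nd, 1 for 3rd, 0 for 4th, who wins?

Carla: 8×0 + 10×3 + 9×3 + 10×1 + 10×1 = 77
Priya: 8×1 + 10×0 + 9×1 + 10×3 + 10×2 = 67
Hiro: 8×2 + 10×2 + 9×0 + 10×2 + 10×0 = 56
Noor: 8×3 + 10×1 + 9×2 + 10×0 + 10×3 = 82

Noor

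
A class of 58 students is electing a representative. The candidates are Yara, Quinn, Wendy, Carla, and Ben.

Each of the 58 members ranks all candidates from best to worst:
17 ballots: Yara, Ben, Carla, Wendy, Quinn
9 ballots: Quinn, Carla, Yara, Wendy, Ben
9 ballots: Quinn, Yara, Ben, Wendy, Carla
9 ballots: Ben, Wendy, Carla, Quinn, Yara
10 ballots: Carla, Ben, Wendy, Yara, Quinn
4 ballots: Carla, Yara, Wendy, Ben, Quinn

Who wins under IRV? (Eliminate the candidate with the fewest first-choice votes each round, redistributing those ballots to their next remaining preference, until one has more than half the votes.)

Carla

Round 1: Yara 17, Quinn 18, Wendy 0, Carla 14, Ben 9. Wendy eliminated.
Round 2: Yara 17, Quinn 18, Carla 14, Ben 9. Ben eliminated.
Round 3: Yara 17, Quinn 18, Carla 23. Yara eliminated.
Round 4: Quinn 18, Carla 40. Carla has a majority (≥30).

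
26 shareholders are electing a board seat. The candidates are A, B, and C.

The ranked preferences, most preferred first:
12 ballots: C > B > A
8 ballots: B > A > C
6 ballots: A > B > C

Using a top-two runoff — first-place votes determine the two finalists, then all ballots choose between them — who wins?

Round 1 first-place votes: A 6, B 8, C 12. C and B advance.
Runoff: C is ranked above B on 12 ballots, B above C on 14.

B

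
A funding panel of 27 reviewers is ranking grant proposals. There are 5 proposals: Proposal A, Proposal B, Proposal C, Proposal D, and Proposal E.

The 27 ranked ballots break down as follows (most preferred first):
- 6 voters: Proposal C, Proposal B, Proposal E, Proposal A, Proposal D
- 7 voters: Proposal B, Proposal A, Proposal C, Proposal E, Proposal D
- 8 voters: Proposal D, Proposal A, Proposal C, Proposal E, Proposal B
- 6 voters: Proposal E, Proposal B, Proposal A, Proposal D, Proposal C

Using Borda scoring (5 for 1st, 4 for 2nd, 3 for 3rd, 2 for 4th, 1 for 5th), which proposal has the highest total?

Proposal B

Proposal A: 6×2 + 7×4 + 8×4 + 6×3 = 90
Proposal B: 6×4 + 7×5 + 8×1 + 6×4 = 91
Proposal C: 6×5 + 7×3 + 8×3 + 6×1 = 81
Proposal D: 6×1 + 7×1 + 8×5 + 6×2 = 65
Proposal E: 6×3 + 7×2 + 8×2 + 6×5 = 78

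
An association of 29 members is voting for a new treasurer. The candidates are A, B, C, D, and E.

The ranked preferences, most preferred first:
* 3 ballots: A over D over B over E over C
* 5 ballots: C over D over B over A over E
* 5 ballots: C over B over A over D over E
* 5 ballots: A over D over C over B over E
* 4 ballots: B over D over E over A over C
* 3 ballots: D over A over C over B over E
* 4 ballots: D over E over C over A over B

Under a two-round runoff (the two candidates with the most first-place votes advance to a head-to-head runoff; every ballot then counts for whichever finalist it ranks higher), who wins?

A

Round 1 first-place votes: A 8, B 4, C 10, D 7, E 0. C and A advance.
Runoff: C is ranked above A on 14 ballots, A above C on 15.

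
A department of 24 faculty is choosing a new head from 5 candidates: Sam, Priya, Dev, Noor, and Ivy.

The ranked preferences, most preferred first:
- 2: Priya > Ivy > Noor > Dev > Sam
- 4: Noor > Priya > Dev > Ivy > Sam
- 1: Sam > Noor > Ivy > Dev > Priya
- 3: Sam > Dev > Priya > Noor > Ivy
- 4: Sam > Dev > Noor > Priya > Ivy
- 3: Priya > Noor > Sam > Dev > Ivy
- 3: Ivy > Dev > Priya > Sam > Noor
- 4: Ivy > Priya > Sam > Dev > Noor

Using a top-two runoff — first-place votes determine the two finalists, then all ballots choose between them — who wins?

Ivy

Round 1 first-place votes: Sam 8, Priya 5, Dev 0, Noor 4, Ivy 7. Sam and Ivy advance.
Runoff: Sam is ranked above Ivy on 11 ballots, Ivy above Sam on 13.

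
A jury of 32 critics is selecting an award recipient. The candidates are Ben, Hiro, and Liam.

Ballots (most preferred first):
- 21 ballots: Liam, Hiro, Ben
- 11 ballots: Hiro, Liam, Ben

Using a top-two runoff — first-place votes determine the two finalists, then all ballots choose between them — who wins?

Liam

Round 1 first-place votes: Ben 0, Hiro 11, Liam 21. Liam and Hiro advance.
Runoff: Liam is ranked above Hiro on 21 ballots, Hiro above Liam on 11.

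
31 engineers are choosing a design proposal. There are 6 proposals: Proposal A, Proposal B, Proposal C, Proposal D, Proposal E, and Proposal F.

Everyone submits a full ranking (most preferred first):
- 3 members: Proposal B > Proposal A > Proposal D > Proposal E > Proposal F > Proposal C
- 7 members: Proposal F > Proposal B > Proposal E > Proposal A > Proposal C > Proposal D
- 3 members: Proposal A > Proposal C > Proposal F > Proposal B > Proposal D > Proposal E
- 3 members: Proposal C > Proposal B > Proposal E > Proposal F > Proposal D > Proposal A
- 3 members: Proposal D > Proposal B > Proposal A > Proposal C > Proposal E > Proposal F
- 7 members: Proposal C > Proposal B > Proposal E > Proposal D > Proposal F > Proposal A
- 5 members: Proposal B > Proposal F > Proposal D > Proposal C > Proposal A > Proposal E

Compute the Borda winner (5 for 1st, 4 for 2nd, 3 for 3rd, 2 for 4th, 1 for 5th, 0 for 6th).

Proposal A: 3×4 + 7×2 + 3×5 + 3×0 + 3×3 + 7×0 + 5×1 = 55
Proposal B: 3×5 + 7×4 + 3×2 + 3×4 + 3×4 + 7×4 + 5×5 = 126
Proposal C: 3×0 + 7×1 + 3×4 + 3×5 + 3×2 + 7×5 + 5×2 = 85
Proposal D: 3×3 + 7×0 + 3×1 + 3×1 + 3×5 + 7×2 + 5×3 = 59
Proposal E: 3×2 + 7×3 + 3×0 + 3×3 + 3×1 + 7×3 + 5×0 = 60
Proposal F: 3×1 + 7×5 + 3×3 + 3×2 + 3×0 + 7×1 + 5×4 = 80

Proposal B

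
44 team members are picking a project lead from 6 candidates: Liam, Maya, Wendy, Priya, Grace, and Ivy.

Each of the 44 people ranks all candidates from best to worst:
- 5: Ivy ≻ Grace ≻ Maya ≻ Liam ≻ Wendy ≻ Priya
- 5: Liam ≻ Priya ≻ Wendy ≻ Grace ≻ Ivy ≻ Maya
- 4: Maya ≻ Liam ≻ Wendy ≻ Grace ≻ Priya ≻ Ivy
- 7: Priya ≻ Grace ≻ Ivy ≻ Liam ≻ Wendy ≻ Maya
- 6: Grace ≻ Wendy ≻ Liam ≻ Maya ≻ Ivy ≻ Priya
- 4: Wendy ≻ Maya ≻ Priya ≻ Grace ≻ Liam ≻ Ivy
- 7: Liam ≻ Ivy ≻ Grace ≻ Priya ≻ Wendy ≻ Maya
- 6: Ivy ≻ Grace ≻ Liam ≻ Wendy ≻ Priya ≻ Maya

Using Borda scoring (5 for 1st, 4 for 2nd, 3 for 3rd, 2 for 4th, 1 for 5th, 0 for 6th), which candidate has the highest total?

Liam: 5×2 + 5×5 + 4×4 + 7×2 + 6×3 + 4×1 + 7×5 + 6×3 = 140
Maya: 5×3 + 5×0 + 4×5 + 7×0 + 6×2 + 4×4 + 7×0 + 6×0 = 63
Wendy: 5×1 + 5×3 + 4×3 + 7×1 + 6×4 + 4×5 + 7×1 + 6×2 = 102
Priya: 5×0 + 5×4 + 4×1 + 7×5 + 6×0 + 4×3 + 7×2 + 6×1 = 91
Grace: 5×4 + 5×2 + 4×2 + 7×4 + 6×5 + 4×2 + 7×3 + 6×4 = 149
Ivy: 5×5 + 5×1 + 4×0 + 7×3 + 6×1 + 4×0 + 7×4 + 6×5 = 115

Grace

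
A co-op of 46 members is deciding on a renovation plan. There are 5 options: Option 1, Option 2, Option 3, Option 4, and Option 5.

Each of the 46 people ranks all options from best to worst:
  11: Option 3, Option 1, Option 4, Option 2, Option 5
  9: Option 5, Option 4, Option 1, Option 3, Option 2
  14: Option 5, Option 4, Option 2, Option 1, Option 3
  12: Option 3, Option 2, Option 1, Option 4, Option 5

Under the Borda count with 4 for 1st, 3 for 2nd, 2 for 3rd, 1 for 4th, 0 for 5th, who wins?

Option 4

Option 1: 11×3 + 9×2 + 14×1 + 12×2 = 89
Option 2: 11×1 + 9×0 + 14×2 + 12×3 = 75
Option 3: 11×4 + 9×1 + 14×0 + 12×4 = 101
Option 4: 11×2 + 9×3 + 14×3 + 12×1 = 103
Option 5: 11×0 + 9×4 + 14×4 + 12×0 = 92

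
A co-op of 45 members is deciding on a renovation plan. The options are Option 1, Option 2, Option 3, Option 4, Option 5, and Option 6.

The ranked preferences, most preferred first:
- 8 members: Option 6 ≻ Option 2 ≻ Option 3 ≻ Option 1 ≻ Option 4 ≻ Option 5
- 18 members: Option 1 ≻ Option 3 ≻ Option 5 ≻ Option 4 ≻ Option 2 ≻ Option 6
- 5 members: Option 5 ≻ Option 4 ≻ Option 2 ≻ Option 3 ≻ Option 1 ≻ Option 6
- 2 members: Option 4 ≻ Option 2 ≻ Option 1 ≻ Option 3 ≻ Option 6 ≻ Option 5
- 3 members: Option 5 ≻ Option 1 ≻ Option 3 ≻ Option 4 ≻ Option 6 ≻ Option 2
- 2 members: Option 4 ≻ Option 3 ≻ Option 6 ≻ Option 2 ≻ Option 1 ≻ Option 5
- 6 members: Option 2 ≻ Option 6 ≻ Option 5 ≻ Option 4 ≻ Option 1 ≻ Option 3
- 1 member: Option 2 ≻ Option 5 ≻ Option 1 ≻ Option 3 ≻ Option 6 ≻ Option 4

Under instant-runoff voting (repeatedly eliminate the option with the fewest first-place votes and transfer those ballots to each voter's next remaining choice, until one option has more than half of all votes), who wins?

Round 1: Option 1 18, Option 2 7, Option 3 0, Option 4 4, Option 5 8, Option 6 8. Option 3 eliminated.
Round 2: Option 1 18, Option 2 7, Option 4 4, Option 5 8, Option 6 8. Option 4 eliminated.
Round 3: Option 1 18, Option 2 9, Option 5 8, Option 6 10. Option 5 eliminated.
Round 4: Option 1 21, Option 2 14, Option 6 10. Option 6 eliminated.
Round 5: Option 1 21, Option 2 24. Option 2 has a majority (≥23).

Option 2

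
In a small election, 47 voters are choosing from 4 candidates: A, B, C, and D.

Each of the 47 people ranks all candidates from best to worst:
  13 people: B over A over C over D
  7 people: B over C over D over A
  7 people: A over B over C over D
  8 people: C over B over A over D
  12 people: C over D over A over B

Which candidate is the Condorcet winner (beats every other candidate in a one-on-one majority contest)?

B vs A: 28–19
B vs C: 27–20
B vs D: 35–12
B beats every other candidate.

B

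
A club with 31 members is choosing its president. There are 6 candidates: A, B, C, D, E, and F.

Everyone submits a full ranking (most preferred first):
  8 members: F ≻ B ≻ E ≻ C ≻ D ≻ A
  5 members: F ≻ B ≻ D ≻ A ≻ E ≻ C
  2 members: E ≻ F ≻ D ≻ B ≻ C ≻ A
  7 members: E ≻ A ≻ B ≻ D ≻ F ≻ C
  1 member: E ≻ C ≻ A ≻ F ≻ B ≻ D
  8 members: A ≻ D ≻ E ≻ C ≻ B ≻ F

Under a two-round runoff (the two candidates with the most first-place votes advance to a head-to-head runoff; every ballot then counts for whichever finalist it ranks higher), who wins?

Round 1 first-place votes: A 8, B 0, C 0, D 0, E 10, F 13. F and E advance.
Runoff: F is ranked above E on 13 ballots, E above F on 18.

E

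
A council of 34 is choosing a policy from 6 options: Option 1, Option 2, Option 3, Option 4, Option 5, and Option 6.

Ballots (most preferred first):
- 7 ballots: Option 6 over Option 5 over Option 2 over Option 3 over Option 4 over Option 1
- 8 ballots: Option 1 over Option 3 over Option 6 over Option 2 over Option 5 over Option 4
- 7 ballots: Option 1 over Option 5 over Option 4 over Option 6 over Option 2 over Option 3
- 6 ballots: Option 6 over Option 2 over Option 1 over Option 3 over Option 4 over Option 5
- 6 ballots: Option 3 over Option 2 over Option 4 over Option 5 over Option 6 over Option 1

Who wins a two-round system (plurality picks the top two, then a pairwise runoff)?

Option 6

Round 1 first-place votes: Option 1 15, Option 2 0, Option 3 6, Option 4 0, Option 5 0, Option 6 13. Option 1 and Option 6 advance.
Runoff: Option 1 is ranked above Option 6 on 15 ballots, Option 6 above Option 1 on 19.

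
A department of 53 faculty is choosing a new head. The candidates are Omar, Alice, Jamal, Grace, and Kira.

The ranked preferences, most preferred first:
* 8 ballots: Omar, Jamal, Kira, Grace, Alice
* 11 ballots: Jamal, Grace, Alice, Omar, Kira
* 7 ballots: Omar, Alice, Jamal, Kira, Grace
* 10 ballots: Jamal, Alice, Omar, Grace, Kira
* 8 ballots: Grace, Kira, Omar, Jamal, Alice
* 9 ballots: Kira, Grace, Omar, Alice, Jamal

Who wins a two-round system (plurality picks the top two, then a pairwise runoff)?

Omar

Round 1 first-place votes: Omar 15, Alice 0, Jamal 21, Grace 8, Kira 9. Jamal and Omar advance.
Runoff: Jamal is ranked above Omar on 21 ballots, Omar above Jamal on 32.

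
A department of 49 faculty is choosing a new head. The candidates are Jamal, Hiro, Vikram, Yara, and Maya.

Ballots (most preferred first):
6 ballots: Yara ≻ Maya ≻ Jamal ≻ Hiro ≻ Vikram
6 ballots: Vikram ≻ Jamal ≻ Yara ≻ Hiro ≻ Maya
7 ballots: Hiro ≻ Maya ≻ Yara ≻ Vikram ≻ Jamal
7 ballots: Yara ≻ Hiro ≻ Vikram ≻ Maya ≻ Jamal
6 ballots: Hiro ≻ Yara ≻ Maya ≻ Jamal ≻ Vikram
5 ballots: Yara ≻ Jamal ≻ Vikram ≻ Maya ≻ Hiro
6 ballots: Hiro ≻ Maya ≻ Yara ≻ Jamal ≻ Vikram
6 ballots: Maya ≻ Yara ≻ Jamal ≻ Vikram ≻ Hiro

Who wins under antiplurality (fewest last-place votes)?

Yara

Last-place votes: Jamal 14, Hiro 11, Vikram 18, Yara 0, Maya 6.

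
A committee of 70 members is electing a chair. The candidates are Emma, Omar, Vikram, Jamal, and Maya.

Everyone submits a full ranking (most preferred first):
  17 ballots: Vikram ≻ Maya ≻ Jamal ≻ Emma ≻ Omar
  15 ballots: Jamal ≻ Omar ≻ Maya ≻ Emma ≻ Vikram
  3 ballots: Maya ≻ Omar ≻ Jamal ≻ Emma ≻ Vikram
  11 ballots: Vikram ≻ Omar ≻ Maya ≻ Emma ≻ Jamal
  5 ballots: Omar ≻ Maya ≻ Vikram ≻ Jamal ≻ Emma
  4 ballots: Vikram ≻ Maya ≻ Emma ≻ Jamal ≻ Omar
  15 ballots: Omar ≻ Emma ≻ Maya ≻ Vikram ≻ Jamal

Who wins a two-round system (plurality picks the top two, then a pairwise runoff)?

Omar

Round 1 first-place votes: Emma 0, Omar 20, Vikram 32, Jamal 15, Maya 3. Vikram and Omar advance.
Runoff: Vikram is ranked above Omar on 32 ballots, Omar above Vikram on 38.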